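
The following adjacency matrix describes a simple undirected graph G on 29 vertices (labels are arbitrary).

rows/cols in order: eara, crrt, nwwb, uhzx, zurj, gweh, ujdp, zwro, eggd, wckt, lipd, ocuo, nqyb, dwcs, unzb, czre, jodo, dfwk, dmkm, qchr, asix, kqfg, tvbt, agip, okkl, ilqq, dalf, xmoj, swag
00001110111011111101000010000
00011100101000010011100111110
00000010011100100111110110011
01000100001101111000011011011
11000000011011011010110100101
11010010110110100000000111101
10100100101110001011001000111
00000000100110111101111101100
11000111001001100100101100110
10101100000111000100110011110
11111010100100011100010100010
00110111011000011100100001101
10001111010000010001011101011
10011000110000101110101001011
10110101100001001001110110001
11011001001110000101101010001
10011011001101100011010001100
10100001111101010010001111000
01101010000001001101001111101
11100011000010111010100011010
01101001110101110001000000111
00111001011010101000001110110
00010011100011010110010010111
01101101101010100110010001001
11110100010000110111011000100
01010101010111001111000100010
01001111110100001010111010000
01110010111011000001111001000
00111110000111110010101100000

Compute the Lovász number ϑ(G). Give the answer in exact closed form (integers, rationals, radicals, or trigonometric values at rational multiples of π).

sqrt(29)

N(gweh) = {eara, crrt, uhzx, ujdp, eggd, wckt, ocuo, nqyb, unzb, agip, okkl, ilqq, dalf, swag}, |N(gweh)| = 14.
deg(dmkm) = 14; N(dmkm) = {crrt, nwwb, zurj, ujdp, dwcs, jodo, dfwk, qchr, tvbt, agip, okkl, ilqq, dalf, swag}.
N(nwwb) = {ujdp, wckt, lipd, ocuo, unzb, dfwk, dmkm, qchr, asix, kqfg, agip, okkl, xmoj, swag}, |N(nwwb)| = 14.
deg(jodo) = 14; N(jodo) = {eara, uhzx, zurj, ujdp, zwro, lipd, ocuo, dwcs, unzb, dmkm, qchr, kqfg, ilqq, dalf}.
Every vertex has degree 14 (N=29); Paley(29): SR with (k,λ,μ)=(14,6,7).
A has 3 distinct eigenvalues ≈ [14.0, 2.19258, -3.19258].
Lovász: ϑ = −29(-sqrt(29)/2 - 1/2)/(14+-(-sqrt(29)/2 - 1/2)) = sqrt(29).
Numerically 5.38516481.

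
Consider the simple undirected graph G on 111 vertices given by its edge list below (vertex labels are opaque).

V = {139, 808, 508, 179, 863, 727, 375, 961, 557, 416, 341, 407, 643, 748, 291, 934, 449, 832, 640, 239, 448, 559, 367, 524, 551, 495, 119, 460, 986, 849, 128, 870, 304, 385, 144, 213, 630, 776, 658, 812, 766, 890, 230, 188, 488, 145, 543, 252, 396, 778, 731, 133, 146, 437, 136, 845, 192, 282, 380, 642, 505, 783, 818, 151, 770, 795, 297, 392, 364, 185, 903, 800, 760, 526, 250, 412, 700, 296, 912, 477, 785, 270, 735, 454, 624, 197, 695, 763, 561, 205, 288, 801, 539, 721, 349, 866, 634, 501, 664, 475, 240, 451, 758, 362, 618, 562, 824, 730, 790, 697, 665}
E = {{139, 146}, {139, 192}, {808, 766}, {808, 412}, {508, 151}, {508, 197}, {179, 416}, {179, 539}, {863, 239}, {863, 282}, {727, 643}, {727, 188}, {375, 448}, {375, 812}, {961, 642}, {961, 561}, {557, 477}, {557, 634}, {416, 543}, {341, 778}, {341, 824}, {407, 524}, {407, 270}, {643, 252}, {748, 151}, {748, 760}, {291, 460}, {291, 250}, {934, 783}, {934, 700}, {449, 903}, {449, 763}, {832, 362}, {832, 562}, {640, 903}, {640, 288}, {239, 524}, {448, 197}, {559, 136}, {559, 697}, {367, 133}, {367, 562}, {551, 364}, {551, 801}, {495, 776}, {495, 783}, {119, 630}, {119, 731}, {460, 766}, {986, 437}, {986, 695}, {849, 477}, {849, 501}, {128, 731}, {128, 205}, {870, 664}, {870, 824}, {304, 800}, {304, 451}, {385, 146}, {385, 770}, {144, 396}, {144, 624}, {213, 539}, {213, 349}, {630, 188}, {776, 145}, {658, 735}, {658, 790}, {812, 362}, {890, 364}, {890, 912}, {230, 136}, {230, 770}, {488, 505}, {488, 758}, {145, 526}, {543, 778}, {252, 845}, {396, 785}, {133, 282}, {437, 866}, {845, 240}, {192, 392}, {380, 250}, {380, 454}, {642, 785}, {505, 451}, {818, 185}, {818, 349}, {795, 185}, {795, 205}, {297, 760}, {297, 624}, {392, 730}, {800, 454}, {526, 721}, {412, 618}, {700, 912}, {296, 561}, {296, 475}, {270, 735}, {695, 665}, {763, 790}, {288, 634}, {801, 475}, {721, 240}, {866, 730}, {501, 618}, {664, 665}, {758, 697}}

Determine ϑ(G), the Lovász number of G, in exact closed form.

Vertex 364 has 2 neighbors: 551, 890.
N(849) = {477, 501}, |N(849)| = 2.
deg(624) = 2; N(624) = {144, 297}.
Vertex 634 has 2 neighbors: 557, 288.
111-vertex 2-regular graph: the odd cycle C_{111}.
The 56 distinct eigenvalues: [2.0, 1.9968, 1.9872, 1.97123, 1.94895, 1.92043, 1.88575, 1.84504, 1.79841, 1.74603, 1.68805, 1.62466, 1.55607, 1.4825, 1.40417, 1.32135, 1.23429, 1.14329, 1.04861, 0.95058, 0.84951, 0.74571, 0.63953, 0.53129, 0.42136, 0.31007, 0.19779, 0.08488, -0.0283, -0.1414, -0.25404, -0.36586, -0.47652, -0.58565, -0.6929, -0.79793, -0.90041, -1.0, -1.09639, -1.18927, -1.27833, -1.36331, -1.44391, -1.51989, -1.591, -1.65702, -1.71773, -1.77293, -1.82246, -1.86614, -1.90385, -1.93547, -1.96088, -1.98001, -1.99279, -1.9992].
Lovász: ϑ = −111(-2*cos(pi/111))/(2+-(-1)*2*cos(pi/111)) = 111*cos(pi/111)/(cos(pi/111) + 1).
≈ 55.48888410 (to 8 d.p.).
Sandwich: α(G)=55 ≤ ϑ(G)=111*cos(pi/111)/(cos(pi/111) + 1) ≤ χ(Ḡ)=56 (both strict).

111*cos(pi/111)/(cos(pi/111) + 1)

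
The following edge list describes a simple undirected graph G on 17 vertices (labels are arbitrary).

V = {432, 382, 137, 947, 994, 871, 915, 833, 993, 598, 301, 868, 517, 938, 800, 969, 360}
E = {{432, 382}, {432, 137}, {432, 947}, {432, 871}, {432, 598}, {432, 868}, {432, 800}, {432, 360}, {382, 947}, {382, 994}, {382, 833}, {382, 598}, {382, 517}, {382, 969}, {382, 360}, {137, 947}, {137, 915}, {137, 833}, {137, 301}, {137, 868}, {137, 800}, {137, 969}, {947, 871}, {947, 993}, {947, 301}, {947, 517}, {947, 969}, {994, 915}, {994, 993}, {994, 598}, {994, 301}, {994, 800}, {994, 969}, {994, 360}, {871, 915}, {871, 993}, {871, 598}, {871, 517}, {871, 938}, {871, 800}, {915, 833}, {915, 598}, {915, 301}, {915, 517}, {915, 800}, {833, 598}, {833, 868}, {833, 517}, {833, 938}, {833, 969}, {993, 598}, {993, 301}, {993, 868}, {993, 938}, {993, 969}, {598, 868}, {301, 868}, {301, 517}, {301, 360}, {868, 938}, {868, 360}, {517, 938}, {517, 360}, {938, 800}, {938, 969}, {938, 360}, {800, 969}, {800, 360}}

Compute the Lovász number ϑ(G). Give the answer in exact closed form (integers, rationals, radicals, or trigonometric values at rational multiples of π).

deg(301) = 8; N(301) = {137, 947, 994, 915, 993, 868, 517, 360}.
Vertex 993 has 8 neighbors: 947, 994, 871, 598, 301, 868, 938, 969.
deg(868) = 8; N(868) = {432, 137, 833, 993, 598, 301, 938, 360}.
N(360) = {432, 382, 994, 301, 868, 517, 938, 800}, |N(360)| = 8.
Regular of degree 8 on 17 vertices: strongly regular (17,8,3,4).
A has 3 distinct eigenvalues ≈ [8.0, 1.5616, -2.5616].
−17·(-sqrt(17)/2 - 1/2) / ((8)−(-sqrt(17)/2 - 1/2)) = sqrt(17) = ϑ(G).
ϑ(G) ≈ 4.12311.

sqrt(17)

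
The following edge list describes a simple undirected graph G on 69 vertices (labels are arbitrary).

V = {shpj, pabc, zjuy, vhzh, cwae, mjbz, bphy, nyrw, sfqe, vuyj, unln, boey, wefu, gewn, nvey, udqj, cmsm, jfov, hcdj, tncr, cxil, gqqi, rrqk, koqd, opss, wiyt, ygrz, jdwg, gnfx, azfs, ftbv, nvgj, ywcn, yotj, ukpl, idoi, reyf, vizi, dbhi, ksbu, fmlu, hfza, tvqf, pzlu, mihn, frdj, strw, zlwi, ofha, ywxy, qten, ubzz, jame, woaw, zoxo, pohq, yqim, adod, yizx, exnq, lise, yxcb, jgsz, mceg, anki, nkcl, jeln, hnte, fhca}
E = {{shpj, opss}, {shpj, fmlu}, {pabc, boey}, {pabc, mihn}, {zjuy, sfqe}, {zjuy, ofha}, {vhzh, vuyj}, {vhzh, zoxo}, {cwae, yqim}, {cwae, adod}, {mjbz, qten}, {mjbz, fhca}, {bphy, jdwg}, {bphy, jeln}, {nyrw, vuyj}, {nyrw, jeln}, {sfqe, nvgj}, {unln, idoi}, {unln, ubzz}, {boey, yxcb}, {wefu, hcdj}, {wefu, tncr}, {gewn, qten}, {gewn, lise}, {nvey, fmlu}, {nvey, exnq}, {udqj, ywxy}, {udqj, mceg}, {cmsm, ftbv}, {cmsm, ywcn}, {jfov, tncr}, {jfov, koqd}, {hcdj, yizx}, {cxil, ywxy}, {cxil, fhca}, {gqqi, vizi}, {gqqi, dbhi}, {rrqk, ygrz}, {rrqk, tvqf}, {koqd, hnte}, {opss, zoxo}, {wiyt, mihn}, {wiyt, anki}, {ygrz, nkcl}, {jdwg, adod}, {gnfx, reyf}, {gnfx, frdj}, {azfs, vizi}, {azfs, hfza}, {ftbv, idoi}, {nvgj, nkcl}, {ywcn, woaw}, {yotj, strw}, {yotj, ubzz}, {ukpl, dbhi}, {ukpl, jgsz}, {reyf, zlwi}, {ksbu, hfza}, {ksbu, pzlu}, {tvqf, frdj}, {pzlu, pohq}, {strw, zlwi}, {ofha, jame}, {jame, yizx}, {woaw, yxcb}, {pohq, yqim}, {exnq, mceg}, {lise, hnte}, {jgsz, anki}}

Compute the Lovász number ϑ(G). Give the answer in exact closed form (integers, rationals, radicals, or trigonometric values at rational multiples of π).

Vertex yizx has 2 neighbors: hcdj, jame.
N(vuyj) = {vhzh, nyrw}, |N(vuyj)| = 2.
Vertex zlwi has 2 neighbors: reyf, strw.
N(unln) = {idoi, ubzz}, |N(unln)| = 2.
69-vertex 2-regular graph: a single 69-cycle (edge-transitive).
A has 35 distinct eigenvalues ≈ [2.0, 1.9917, 1.9669, 1.9258, 1.8688, 1.7963, 1.7088, 1.6073, 1.4924, 1.3651, 1.2265, 1.0778, 0.9201, 0.7548, 0.5833, 0.4069, 0.2272, 0.0455, -0.1365, -0.3174, -0.4956, -0.6698, -0.8384, -1.0, -1.1534, -1.2972, -1.4302, -1.5514, -1.6598, -1.7544, -1.8344, -1.8993, -1.9484, -1.9814, -1.9979].
λ_max=2, λ_min=-2*cos(pi/69); ϑ = −69·λ_min/(λ_max−λ_min) = 69*cos(pi/69)/(cos(pi/69) + 1).
Numerically 34.4821141.
34 ≤ 69*cos(pi/69)/(cos(pi/69) + 1) ≤ 35: both strict.

69*cos(pi/69)/(cos(pi/69) + 1)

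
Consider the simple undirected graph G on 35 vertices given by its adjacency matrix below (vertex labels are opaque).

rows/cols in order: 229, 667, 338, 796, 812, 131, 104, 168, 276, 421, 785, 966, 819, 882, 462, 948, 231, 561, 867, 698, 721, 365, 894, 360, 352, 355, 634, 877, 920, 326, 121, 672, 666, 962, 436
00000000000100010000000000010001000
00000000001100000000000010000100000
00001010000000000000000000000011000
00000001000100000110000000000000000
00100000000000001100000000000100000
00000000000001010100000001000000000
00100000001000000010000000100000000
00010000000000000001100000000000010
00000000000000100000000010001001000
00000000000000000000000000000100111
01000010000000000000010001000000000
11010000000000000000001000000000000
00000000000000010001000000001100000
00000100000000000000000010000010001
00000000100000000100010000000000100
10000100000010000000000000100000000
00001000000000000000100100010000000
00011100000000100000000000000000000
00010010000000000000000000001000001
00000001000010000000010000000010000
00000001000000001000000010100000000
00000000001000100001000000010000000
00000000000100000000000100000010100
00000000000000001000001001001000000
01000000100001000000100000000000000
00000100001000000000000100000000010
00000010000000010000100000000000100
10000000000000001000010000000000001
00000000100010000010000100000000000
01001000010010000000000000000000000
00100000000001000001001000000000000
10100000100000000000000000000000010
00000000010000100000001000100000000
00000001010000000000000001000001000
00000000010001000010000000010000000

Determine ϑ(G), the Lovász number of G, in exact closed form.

deg(667) = 4; N(667) = {785, 966, 352, 326}.
deg(819) = 4; N(819) = {948, 698, 920, 326}.
Vertex 229 has 4 neighbors: 966, 948, 877, 672.
N(966) = {229, 667, 796, 894}, |N(966)| = 4.
G on 35 vertices is 4-regular; Kneser-type, 3-subsets of [7].
The 4 distinct eigenvalues: [4.0, 2.0, -1.0, -3.0].
λ_max=4, λ_min=-3; ϑ = −35·λ_min/(λ_max−λ_min) = 15.
≈ 15.00000000 (to 8 d.p.).

15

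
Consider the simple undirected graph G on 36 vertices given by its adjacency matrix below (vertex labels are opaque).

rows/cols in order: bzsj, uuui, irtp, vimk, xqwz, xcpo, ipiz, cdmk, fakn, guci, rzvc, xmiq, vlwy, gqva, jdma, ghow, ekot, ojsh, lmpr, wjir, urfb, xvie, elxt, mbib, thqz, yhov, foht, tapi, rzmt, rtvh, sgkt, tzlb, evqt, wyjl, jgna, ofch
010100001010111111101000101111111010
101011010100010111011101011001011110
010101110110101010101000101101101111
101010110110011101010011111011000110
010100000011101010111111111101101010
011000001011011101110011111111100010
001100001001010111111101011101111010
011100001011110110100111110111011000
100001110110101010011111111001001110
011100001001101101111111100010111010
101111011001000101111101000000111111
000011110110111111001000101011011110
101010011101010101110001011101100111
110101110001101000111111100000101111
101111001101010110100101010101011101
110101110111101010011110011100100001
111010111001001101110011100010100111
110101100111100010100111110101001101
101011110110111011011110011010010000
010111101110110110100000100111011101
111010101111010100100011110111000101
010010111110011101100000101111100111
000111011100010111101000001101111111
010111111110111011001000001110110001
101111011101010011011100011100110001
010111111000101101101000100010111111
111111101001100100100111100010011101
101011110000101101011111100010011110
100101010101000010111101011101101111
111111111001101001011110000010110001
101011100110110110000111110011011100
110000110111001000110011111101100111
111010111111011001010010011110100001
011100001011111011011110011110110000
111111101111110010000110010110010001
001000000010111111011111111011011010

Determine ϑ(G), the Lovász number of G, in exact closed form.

8

Vertex mbib has 21 neighbors: uuui, vimk, xqwz, xcpo, ipiz, cdmk, fakn, guci, rzvc, vlwy, gqva, jdma, ekot, ojsh, urfb, foht, tapi, rzmt, sgkt, tzlb, ofch.
Vertex ojsh has 21 neighbors: bzsj, uuui, vimk, xcpo, ipiz, guci, rzvc, xmiq, vlwy, ekot, lmpr, xvie, elxt, mbib, thqz, yhov, tapi, rtvh, evqt, wyjl, ofch.
N(ekot) = {bzsj, uuui, irtp, xqwz, ipiz, cdmk, fakn, xmiq, jdma, ghow, ojsh, lmpr, wjir, elxt, mbib, thqz, rzmt, sgkt, wyjl, jgna, ofch}, |N(ekot)| = 21.
deg(xqwz) = 21; N(xqwz) = {uuui, vimk, rzvc, xmiq, vlwy, jdma, ekot, lmpr, wjir, urfb, xvie, elxt, mbib, thqz, yhov, foht, tapi, rtvh, sgkt, evqt, jgna}.
deg(v) = 21 for all v (|V|=36); Kneser K(9,2) on C(9,2)=36 vertices.
spec(A) ≈ [21.0, 1.0, -6.0] (distinct, 4 d.p.).
With N=36: ϑ(G) = 36·(-1*(-6))/(21−(-6)) = 8.
ϑ(G) ≈ 8.0000.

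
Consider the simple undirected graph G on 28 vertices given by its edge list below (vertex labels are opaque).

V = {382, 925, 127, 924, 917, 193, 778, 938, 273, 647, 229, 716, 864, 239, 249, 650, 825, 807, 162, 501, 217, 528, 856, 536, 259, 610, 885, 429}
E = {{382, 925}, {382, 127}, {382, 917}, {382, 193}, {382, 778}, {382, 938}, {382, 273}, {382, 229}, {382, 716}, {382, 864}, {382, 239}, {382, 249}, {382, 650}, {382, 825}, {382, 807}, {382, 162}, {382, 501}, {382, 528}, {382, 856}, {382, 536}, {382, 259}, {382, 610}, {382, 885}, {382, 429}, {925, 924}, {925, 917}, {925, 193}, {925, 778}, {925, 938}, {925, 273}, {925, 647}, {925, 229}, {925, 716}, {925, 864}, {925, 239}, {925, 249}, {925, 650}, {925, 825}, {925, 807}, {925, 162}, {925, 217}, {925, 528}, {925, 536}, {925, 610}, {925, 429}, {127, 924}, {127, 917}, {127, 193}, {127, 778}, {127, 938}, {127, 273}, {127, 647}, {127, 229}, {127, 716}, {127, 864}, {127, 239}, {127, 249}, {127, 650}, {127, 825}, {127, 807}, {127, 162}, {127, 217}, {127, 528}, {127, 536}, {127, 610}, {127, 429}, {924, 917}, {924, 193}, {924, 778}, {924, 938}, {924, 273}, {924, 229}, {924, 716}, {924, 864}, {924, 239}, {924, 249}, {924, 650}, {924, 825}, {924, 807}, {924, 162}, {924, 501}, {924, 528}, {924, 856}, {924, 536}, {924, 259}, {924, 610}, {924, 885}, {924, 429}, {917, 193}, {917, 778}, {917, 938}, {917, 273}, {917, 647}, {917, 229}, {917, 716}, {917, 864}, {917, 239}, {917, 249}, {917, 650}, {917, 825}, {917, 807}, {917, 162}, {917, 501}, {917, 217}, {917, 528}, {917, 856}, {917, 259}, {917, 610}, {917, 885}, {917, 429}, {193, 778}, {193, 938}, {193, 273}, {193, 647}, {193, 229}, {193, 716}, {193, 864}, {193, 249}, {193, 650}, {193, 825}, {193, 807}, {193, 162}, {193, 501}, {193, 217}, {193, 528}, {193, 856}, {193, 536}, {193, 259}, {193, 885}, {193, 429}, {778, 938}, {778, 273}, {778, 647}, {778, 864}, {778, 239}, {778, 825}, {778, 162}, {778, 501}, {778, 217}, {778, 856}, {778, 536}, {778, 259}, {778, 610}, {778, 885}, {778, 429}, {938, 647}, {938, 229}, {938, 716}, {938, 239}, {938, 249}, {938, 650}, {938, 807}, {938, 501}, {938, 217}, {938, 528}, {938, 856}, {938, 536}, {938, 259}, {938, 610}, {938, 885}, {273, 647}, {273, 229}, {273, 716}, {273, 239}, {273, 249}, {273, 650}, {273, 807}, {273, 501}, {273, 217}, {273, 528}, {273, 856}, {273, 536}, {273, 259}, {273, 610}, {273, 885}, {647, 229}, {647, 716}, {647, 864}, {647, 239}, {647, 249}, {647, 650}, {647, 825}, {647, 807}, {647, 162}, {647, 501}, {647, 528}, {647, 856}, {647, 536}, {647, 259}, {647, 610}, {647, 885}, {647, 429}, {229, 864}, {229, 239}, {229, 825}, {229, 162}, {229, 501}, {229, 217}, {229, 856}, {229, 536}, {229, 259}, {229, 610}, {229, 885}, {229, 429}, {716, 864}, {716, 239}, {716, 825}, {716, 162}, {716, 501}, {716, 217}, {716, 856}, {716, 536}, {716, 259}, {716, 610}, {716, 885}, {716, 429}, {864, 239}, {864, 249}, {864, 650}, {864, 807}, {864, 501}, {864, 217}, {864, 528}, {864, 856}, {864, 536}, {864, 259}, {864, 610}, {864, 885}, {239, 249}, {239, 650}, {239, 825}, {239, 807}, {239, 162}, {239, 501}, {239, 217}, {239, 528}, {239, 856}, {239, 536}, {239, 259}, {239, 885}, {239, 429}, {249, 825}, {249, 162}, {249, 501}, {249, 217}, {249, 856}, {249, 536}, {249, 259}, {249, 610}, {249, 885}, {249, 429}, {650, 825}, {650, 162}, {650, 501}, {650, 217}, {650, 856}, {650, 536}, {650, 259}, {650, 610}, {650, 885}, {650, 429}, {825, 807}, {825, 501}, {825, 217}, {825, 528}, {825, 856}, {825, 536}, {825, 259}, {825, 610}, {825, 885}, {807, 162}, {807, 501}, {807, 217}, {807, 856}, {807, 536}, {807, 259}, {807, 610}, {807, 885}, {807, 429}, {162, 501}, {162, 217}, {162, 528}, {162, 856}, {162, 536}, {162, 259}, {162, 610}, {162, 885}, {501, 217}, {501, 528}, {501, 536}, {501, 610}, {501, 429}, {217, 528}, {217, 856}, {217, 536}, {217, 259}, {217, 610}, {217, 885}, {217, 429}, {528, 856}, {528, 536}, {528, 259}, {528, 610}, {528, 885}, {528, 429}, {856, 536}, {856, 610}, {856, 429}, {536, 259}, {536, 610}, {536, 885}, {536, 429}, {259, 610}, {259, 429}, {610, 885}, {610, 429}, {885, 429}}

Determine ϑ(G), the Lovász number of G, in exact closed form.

7

Vertex 885 has 22 neighbors: 382, 924, 917, 193, 778, 938, 273, 647, 229, 716, 864, 239, 249, 650, 825, 807, 162, 217, 528, 536, 610, 429.
deg(864) = 22; N(864) = {382, 925, 127, 924, 917, 193, 778, 647, 229, 716, 239, 249, 650, 807, 501, 217, 528, 856, 536, 259, 610, 885}.
N(938) = {382, 925, 127, 924, 917, 193, 778, 647, 229, 716, 239, 249, 650, 807, 501, 217, 528, 856, 536, 259, 610, 885}, |N(938)| = 22.
Vertex 917 has 26 neighbors: 382, 925, 127, 924, 193, 778, 938, 273, 647, 229, 716, 864, 239, 249, 650, 825, 807, 162, 501, 217, 528, 856, 259, 610, 885, 429.
G = K_{7,6,6,4,3,2}: α = 7 = χ(Ḡ), so ϑ = 7.
Numerically 7.00000000.
Sandwich: α(G)=7 ≤ ϑ(G)=7 ≤ χ(Ḡ)=7 (collapsed).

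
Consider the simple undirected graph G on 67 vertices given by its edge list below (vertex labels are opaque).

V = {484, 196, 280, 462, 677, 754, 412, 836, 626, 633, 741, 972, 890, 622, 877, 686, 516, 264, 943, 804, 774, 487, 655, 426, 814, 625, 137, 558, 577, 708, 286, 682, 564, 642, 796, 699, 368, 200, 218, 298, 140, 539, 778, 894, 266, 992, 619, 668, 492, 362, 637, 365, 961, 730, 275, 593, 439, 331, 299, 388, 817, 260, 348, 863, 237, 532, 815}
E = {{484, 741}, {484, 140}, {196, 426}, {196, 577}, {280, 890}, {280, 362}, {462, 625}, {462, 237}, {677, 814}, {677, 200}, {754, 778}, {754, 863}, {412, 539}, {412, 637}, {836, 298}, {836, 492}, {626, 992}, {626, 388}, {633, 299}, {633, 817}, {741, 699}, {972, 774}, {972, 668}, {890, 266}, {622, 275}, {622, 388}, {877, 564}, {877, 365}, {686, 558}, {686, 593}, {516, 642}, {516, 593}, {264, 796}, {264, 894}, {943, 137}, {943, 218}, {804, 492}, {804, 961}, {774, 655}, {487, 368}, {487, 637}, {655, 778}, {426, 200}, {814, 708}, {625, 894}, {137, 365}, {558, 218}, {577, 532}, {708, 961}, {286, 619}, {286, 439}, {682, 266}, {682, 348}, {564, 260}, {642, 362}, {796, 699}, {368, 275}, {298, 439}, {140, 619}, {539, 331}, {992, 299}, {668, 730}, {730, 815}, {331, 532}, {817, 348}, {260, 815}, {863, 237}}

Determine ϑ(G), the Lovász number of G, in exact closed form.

deg(558) = 2; N(558) = {686, 218}.
N(264) = {796, 894}, |N(264)| = 2.
Vertex 637 has 2 neighbors: 412, 487.
deg(140) = 2; N(140) = {484, 619}.
G on 67 vertices is 2-regular; this is C_{67}, the 67-cycle.
spec(A) ≈ [2.0, 1.991, 1.965, 1.921, 1.861, 1.784, 1.692, 1.584, 1.463, 1.329, 1.183, 1.027, 0.862, 0.689, 0.51, 0.327, 0.141, -0.047, -0.234, -0.419, -0.6, -0.776, -0.945, -1.106, -1.257, -1.398, -1.525, -1.64, -1.74, -1.825, -1.893, -1.945, -1.98, -1.998] (distinct, 3 d.p.).
λ_max=2, λ_min=-2*cos(pi/67); ϑ = −67·λ_min/(λ_max−λ_min) = 67*cos(pi/67)/(cos(pi/67) + 1).
= 33.4816… (decimal).
Sandwich: α(G)=33 ≤ ϑ(G)=67*cos(pi/67)/(cos(pi/67) + 1) ≤ χ(Ḡ)=34 (both strict).

67*cos(pi/67)/(cos(pi/67) + 1)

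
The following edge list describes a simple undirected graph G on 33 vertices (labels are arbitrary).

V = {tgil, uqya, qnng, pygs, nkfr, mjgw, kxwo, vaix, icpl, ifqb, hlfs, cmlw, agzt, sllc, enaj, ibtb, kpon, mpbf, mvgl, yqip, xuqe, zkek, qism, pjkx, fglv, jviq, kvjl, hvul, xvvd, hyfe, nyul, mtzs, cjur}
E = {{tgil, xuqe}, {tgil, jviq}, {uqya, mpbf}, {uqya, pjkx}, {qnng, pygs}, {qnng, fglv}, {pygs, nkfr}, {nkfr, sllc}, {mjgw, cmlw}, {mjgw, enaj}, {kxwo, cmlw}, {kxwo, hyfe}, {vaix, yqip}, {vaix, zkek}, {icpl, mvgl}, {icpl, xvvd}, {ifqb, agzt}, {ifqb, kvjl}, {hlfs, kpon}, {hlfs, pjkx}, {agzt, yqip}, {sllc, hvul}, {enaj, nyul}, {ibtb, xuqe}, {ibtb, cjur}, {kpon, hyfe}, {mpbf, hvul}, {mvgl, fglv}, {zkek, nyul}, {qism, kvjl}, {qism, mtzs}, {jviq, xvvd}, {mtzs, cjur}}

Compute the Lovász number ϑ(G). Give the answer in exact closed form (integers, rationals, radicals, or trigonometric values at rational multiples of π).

33*cos(pi/33)/(cos(pi/33) + 1)

deg(nkfr) = 2; N(nkfr) = {pygs, sllc}.
Vertex kpon has 2 neighbors: hlfs, hyfe.
Vertex jviq has 2 neighbors: tgil, xvvd.
Vertex pjkx has 2 neighbors: uqya, hlfs.
Regular of degree 2 on 33 vertices: this is C_{33}, the 33-cycle.
spec(A) ≈ [2.0, 1.964, 1.857, 1.683, 1.447, 1.16, 0.831, 0.472, 0.095, -0.285, -0.654, -1.0, -1.31, -1.572, -1.778, -1.919, -1.991] (distinct, 3 d.p.).
λ_max=2, λ_min=-2*cos(pi/33); ϑ = −33·λ_min/(λ_max−λ_min) = 33*cos(pi/33)/(cos(pi/33) + 1).
ϑ(G) ≈ 16.4625586.
Lovász sandwich 16 ≤ 33*cos(pi/33)/(cos(pi/33) + 1) ≤ 17: both strict.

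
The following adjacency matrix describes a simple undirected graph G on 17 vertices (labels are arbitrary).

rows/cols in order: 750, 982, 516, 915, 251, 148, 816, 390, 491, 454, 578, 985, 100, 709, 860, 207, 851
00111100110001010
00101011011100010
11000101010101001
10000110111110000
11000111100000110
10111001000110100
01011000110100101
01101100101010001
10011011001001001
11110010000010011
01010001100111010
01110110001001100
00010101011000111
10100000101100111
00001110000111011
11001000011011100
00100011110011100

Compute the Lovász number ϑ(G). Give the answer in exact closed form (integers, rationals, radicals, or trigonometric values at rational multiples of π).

sqrt(17)

N(100) = {915, 148, 390, 454, 578, 860, 207, 851}, |N(100)| = 8.
deg(982) = 8; N(982) = {516, 251, 816, 390, 454, 578, 985, 207}.
N(491) = {750, 915, 251, 816, 390, 578, 709, 851}, |N(491)| = 8.
Vertex 915 has 8 neighbors: 750, 148, 816, 491, 454, 578, 985, 100.
deg(v) = 8 for all v (|V|=17); SR(17,8,3,4) — a Paley graph.
Distinct eigenvalues (to 4 d.p.): [8.0, 1.5616, -2.5616].
With N=17: ϑ(G) = 17·(-(-sqrt(17)/2 - 1/2))/(8−(-sqrt(17)/2 - 1/2)) = sqrt(17).
Numerically 4.12310563.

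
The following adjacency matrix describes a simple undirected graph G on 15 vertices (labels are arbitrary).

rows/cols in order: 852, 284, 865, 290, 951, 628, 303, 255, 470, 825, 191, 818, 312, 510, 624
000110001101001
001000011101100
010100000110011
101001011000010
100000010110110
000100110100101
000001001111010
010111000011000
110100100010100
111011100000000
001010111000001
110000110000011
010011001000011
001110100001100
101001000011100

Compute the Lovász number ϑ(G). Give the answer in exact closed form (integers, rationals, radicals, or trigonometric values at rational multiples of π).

N(865) = {284, 290, 825, 191, 510, 624}, |N(865)| = 6.
N(852) = {290, 951, 470, 825, 818, 624}, |N(852)| = 6.
deg(303) = 6; N(303) = {628, 470, 825, 191, 818, 510}.
Vertex 624 has 6 neighbors: 852, 865, 628, 191, 818, 312.
deg(v) = 6 for all v (|V|=15); this is K(6,2), the Kneser graph.
Distinct eigenvalues (to 3 d.p.): [6.0, 1.0, -3.0].
Lovász (edge-transitive): ϑ = −15·(-3)/((6)−(-3)) = 5.
≈ 5.0000 (to 4 d.p.).

5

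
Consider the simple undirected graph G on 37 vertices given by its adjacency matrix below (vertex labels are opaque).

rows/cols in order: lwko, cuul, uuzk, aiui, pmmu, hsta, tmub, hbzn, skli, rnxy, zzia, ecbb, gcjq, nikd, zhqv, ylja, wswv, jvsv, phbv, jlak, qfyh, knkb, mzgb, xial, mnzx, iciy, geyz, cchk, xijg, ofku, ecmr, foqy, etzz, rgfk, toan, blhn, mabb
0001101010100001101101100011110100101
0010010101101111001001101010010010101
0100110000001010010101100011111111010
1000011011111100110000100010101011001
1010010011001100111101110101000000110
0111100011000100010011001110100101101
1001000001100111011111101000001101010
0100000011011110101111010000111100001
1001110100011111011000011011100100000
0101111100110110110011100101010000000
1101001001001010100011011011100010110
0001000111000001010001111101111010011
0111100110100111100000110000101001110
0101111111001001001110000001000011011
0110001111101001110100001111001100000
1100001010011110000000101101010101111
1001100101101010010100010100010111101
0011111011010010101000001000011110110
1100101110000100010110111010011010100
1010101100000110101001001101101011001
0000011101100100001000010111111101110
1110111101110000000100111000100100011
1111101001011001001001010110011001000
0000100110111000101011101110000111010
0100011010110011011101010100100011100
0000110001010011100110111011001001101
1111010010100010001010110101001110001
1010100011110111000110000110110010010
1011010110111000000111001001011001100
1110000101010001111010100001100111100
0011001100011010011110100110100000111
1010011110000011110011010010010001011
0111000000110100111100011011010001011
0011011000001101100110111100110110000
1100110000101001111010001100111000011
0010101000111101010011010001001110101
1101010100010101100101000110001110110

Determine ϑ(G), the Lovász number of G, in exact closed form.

sqrt(37)

Vertex xial has 18 neighbors: pmmu, hbzn, skli, zzia, ecbb, gcjq, wswv, phbv, qfyh, knkb, mzgb, mnzx, iciy, geyz, foqy, etzz, rgfk, blhn.
deg(ofku) = 18; N(ofku) = {lwko, cuul, uuzk, hbzn, rnxy, ecbb, ylja, wswv, jvsv, phbv, qfyh, mzgb, cchk, xijg, foqy, etzz, rgfk, toan}.
deg(knkb) = 18; N(knkb) = {lwko, cuul, uuzk, pmmu, hsta, tmub, hbzn, rnxy, zzia, ecbb, jlak, mzgb, xial, mnzx, xijg, foqy, blhn, mabb}.
N(gcjq) = {cuul, uuzk, aiui, pmmu, hbzn, skli, zzia, nikd, zhqv, ylja, wswv, mzgb, xial, xijg, ecmr, rgfk, toan, blhn}, |N(gcjq)| = 18.
18-regular, N=37; Paley(37): SR with (k,λ,μ)=(18,8,9).
The 3 distinct eigenvalues: [18.0, 2.541, -3.541].
With N=37: ϑ(G) = 37·(-(-sqrt(37)/2 - 1/2))/(18−(-sqrt(37)/2 - 1/2)) = sqrt(37).
= 6.0828… (decimal).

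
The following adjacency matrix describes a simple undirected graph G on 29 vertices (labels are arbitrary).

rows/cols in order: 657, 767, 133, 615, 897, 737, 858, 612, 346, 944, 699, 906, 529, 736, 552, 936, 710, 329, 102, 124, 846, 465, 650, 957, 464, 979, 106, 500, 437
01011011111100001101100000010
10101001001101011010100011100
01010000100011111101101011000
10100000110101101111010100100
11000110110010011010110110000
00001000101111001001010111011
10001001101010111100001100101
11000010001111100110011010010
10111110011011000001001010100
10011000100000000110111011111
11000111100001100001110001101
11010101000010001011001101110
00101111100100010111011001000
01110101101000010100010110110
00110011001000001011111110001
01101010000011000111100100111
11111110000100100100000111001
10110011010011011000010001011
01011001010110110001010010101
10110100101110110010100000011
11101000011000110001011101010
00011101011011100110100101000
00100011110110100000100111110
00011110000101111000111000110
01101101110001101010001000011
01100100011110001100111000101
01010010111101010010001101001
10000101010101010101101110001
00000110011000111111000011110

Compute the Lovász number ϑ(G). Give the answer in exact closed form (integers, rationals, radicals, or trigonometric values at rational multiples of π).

deg(465) = 14; N(465) = {615, 897, 737, 612, 944, 699, 529, 736, 552, 329, 102, 846, 957, 979}.
deg(133) = 14; N(133) = {767, 615, 346, 529, 736, 552, 936, 710, 329, 124, 846, 650, 464, 979}.
deg(858) = 14; N(858) = {657, 897, 612, 346, 699, 529, 552, 936, 710, 329, 650, 957, 106, 437}.
N(979) = {767, 133, 737, 944, 699, 906, 529, 710, 329, 846, 465, 650, 106, 437}, |N(979)| = 14.
deg(v) = 14 for all v (|V|=29); SR(29,14,6,7) — a Paley graph.
The 3 distinct eigenvalues: [14.0, 2.1926, -3.1926].
Lovász: ϑ = −29(-sqrt(29)/2 - 1/2)/(14+-(-sqrt(29)/2 - 1/2)) = sqrt(29).
= 5.38516… (decimal).

sqrt(29)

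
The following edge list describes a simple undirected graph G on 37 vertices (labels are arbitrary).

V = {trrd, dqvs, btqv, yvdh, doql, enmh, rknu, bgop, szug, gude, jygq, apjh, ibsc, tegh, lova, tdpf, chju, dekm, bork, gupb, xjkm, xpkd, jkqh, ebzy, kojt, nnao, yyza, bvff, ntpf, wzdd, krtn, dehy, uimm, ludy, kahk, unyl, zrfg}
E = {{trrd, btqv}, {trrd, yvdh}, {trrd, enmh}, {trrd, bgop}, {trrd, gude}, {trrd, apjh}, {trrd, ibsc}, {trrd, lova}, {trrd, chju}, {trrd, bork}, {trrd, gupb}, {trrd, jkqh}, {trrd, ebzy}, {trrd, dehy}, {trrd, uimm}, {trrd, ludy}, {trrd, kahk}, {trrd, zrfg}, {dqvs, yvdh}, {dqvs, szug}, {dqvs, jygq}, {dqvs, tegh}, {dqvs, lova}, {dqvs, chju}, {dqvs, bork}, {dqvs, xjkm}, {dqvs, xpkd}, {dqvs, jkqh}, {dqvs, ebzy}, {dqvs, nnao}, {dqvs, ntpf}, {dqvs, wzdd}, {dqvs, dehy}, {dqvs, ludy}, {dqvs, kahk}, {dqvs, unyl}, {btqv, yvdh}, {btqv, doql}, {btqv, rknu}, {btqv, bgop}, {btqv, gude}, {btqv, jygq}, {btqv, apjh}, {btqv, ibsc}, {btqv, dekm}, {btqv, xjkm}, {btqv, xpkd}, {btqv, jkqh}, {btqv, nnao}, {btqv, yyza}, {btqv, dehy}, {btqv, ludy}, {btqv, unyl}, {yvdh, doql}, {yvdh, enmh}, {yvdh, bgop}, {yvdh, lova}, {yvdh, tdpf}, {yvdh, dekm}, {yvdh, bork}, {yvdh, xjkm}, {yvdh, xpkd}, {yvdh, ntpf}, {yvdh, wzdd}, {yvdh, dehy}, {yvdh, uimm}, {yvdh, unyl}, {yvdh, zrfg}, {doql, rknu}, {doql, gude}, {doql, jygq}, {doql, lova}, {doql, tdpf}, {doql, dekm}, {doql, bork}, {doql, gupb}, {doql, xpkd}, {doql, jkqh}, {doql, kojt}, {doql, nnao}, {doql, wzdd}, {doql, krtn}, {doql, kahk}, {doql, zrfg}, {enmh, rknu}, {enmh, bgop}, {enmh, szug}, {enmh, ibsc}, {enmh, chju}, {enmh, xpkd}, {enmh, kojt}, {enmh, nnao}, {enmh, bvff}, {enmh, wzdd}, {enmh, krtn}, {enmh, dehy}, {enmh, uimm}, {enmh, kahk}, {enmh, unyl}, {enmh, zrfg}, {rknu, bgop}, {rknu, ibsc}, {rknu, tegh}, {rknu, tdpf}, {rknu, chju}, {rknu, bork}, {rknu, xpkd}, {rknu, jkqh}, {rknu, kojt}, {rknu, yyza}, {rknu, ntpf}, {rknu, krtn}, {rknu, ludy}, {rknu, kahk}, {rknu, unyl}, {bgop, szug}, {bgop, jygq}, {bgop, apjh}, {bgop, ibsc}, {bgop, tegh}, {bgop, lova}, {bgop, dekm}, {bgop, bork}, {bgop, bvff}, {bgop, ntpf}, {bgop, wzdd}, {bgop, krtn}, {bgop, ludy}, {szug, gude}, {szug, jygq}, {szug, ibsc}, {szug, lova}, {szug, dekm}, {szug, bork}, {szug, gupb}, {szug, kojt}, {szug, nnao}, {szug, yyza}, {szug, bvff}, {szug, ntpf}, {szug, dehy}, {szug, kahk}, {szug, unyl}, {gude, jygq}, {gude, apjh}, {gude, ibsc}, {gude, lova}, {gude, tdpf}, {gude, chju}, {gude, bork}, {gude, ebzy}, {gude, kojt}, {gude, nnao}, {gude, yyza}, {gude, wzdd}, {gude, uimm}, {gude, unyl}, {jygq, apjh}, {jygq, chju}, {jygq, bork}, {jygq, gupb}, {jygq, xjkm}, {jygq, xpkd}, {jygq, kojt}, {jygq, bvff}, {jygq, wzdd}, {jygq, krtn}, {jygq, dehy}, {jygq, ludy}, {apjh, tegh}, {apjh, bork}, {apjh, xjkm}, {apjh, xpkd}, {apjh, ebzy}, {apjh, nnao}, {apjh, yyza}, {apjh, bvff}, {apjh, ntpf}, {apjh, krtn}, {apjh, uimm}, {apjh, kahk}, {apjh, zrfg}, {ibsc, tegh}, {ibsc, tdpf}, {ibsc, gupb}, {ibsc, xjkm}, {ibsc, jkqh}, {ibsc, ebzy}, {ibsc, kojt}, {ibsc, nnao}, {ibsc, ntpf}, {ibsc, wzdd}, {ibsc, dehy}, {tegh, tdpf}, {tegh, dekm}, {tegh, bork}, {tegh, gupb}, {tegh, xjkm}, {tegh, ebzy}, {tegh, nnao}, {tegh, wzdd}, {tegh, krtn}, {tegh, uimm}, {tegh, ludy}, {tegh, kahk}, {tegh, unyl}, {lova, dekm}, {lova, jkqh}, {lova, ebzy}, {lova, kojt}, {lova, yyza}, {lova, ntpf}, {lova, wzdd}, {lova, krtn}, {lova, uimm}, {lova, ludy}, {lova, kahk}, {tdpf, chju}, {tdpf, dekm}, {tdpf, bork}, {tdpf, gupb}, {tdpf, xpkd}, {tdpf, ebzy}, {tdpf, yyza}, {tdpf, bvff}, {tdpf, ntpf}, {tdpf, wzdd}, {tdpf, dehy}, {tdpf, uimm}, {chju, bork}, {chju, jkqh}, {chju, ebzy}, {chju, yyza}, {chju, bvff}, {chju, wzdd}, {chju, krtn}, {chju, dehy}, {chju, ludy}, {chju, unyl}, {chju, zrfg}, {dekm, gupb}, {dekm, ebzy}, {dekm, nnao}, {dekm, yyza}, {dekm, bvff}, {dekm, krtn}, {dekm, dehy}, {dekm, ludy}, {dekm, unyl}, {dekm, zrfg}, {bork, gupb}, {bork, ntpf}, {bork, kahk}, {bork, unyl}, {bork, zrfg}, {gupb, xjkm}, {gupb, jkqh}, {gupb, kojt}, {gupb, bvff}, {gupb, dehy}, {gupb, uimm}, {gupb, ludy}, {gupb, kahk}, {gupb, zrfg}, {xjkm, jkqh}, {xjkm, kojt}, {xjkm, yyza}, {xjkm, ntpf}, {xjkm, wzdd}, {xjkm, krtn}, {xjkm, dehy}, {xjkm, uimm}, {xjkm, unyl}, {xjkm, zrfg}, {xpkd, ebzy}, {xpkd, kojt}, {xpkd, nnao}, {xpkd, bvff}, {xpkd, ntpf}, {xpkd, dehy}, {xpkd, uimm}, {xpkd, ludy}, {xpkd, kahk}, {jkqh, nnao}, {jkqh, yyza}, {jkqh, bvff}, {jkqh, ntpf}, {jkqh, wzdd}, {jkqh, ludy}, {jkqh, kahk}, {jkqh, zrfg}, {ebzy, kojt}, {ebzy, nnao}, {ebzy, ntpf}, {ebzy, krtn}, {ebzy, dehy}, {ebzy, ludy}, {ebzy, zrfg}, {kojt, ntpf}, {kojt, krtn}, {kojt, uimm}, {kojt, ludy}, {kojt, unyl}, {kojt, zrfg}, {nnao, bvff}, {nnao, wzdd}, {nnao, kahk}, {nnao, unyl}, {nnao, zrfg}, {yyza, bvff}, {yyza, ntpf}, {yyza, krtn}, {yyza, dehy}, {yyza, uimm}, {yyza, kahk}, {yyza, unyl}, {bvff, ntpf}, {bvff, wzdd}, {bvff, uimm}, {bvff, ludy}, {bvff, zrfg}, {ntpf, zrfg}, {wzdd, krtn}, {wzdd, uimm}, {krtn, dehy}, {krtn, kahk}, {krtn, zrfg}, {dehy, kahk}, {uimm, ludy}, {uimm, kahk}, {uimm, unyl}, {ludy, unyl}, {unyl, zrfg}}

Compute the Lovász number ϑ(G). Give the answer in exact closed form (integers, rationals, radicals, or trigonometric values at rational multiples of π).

sqrt(37)

deg(rknu) = 18; N(rknu) = {btqv, doql, enmh, bgop, ibsc, tegh, tdpf, chju, bork, xpkd, jkqh, kojt, yyza, ntpf, krtn, ludy, kahk, unyl}.
Vertex wzdd has 18 neighbors: dqvs, yvdh, doql, enmh, bgop, gude, jygq, ibsc, tegh, lova, tdpf, chju, xjkm, jkqh, nnao, bvff, krtn, uimm.
N(xjkm) = {dqvs, btqv, yvdh, jygq, apjh, ibsc, tegh, gupb, jkqh, kojt, yyza, ntpf, wzdd, krtn, dehy, uimm, unyl, zrfg}, |N(xjkm)| = 18.
N(nnao) = {dqvs, btqv, doql, enmh, szug, gude, apjh, ibsc, tegh, dekm, xpkd, jkqh, ebzy, bvff, wzdd, kahk, unyl, zrfg}, |N(nnao)| = 18.
Every vertex has degree 18 (N=37); SR(37,18,8,9) — a Paley graph.
Distinct eigenvalues (to 5 d.p.): [18.0, 2.54138, -3.54138].
With N=37: ϑ(G) = 37·(-(-sqrt(37)/2 - 1/2))/(18−(-sqrt(37)/2 - 1/2)) = sqrt(37).
≈ 6.0828 (to 4 d.p.).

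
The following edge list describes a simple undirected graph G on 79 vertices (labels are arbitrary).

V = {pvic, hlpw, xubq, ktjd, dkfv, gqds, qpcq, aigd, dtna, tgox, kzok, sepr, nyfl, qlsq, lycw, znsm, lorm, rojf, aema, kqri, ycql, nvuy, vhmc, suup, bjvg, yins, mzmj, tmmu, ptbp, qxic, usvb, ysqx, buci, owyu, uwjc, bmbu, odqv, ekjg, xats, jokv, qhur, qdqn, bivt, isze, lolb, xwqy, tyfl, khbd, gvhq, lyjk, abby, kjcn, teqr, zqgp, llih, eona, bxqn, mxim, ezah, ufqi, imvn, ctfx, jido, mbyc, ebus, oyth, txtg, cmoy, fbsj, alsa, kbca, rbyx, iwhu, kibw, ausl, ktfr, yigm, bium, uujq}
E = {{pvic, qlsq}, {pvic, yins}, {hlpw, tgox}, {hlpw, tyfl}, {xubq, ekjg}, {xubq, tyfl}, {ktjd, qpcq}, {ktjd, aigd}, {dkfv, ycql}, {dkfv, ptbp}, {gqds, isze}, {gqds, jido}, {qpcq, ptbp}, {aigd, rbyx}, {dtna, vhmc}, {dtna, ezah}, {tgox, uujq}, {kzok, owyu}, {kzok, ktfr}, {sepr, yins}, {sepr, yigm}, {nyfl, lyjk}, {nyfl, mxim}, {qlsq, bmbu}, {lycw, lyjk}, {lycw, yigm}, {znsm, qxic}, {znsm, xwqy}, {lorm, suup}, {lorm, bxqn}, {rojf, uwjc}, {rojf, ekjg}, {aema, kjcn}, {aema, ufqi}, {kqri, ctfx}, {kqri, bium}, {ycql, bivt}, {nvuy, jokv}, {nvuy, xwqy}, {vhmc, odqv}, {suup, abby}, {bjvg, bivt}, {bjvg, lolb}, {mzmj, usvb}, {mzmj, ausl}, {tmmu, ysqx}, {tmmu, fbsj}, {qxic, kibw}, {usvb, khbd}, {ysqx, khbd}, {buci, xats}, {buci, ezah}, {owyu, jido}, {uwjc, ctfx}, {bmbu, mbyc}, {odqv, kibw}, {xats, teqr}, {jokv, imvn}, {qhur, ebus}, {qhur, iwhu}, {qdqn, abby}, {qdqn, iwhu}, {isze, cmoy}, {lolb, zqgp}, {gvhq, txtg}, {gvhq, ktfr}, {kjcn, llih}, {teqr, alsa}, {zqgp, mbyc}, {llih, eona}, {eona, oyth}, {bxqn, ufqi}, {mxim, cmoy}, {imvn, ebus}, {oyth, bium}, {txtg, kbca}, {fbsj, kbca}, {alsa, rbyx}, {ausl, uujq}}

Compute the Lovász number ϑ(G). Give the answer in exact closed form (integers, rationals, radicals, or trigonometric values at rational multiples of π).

N(suup) = {lorm, abby}, |N(suup)| = 2.
Vertex xubq has 2 neighbors: ekjg, tyfl.
Vertex uujq has 2 neighbors: tgox, ausl.
Vertex isze has 2 neighbors: gqds, cmoy.
Every vertex has degree 2 (N=79); connected 2-regular on 79 ⇒ C_{79}.
spec(A) ≈ [2.0, 1.994, 1.975, 1.943, 1.9, 1.844, 1.777, 1.698, 1.609, 1.509, 1.4, 1.282, 1.156, 1.023, 0.883, 0.738, 0.588, 0.434, 0.277, 0.119, -0.04, -0.199, -0.356, -0.511, -0.663, -0.811, -0.954, -1.09, -1.22, -1.342, -1.456, -1.56, -1.655, -1.739, -1.812, -1.873, -1.923, -1.961, -1.986, -1.998] (distinct, 3 d.p.).
With N=79: ϑ(G) = 79·(-(-1)*2*cos(pi/79))/(2−(-2*cos(pi/79))) = 79*cos(pi/79)/(cos(pi/79) + 1).
ϑ(G) ≈ 39.484379.
α=39, χ(Ḡ)=40; ϑ=79*cos(pi/79)/(cos(pi/79) + 1) lies between (both strict).

79*cos(pi/79)/(cos(pi/79) + 1)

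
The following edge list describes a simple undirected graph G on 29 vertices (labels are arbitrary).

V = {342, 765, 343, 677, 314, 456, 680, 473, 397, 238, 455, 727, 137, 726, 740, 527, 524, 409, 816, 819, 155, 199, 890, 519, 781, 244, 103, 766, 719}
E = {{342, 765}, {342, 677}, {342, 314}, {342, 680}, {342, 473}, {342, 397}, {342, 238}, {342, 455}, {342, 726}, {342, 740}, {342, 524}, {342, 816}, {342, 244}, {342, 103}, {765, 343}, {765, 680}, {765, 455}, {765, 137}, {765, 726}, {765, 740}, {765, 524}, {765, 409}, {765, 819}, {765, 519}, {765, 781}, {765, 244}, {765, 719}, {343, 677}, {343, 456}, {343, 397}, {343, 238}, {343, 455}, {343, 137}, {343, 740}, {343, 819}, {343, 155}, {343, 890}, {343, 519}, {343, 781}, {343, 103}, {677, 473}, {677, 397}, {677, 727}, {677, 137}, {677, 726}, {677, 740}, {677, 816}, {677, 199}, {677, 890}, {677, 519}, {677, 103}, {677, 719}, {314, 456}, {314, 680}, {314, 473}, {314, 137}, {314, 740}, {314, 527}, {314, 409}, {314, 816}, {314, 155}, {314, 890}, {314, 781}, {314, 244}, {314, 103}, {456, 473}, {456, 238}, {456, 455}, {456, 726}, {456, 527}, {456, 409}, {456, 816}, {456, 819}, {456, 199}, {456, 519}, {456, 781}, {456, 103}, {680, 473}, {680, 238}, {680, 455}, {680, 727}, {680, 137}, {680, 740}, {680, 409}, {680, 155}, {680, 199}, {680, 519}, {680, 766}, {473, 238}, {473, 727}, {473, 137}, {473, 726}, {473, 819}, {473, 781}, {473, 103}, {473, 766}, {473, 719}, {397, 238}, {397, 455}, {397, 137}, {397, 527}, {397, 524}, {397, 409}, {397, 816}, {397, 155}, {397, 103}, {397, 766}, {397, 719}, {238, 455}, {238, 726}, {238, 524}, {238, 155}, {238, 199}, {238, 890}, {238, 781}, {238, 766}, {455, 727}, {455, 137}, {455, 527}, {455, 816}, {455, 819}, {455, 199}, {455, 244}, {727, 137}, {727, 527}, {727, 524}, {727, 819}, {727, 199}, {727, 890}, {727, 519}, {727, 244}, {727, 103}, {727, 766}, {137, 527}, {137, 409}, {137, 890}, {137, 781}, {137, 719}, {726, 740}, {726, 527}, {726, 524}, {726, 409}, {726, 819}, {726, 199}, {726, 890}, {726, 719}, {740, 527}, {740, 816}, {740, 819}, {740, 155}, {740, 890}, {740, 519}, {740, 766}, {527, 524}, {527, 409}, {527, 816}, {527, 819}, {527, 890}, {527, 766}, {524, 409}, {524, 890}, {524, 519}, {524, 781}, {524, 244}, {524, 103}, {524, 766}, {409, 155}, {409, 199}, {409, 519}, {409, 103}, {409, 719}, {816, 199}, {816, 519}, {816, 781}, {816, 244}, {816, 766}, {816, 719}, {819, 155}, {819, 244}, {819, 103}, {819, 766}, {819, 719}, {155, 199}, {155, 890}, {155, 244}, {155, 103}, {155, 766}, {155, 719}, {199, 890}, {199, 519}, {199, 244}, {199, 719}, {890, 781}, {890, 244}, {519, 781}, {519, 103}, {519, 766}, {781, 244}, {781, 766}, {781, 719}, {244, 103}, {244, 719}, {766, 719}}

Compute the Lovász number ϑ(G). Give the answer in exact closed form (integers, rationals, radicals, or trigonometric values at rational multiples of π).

sqrt(29)

N(727) = {677, 680, 473, 455, 137, 527, 524, 819, 199, 890, 519, 244, 103, 766}, |N(727)| = 14.
N(155) = {343, 314, 680, 397, 238, 740, 409, 819, 199, 890, 244, 103, 766, 719}, |N(155)| = 14.
Vertex 103 has 14 neighbors: 342, 343, 677, 314, 456, 473, 397, 727, 524, 409, 819, 155, 519, 244.
deg(456) = 14; N(456) = {343, 314, 473, 238, 455, 726, 527, 409, 816, 819, 199, 519, 781, 103}.
deg(v) = 14 for all v (|V|=29); strongly regular (29,14,6,7).
Distinct eigenvalues (to 4 d.p.): [14.0, 2.1926, -3.1926].
Lovász: ϑ = −29(-sqrt(29)/2 - 1/2)/(14+-(-sqrt(29)/2 - 1/2)) = sqrt(29).
ϑ(G) ≈ 5.3852.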